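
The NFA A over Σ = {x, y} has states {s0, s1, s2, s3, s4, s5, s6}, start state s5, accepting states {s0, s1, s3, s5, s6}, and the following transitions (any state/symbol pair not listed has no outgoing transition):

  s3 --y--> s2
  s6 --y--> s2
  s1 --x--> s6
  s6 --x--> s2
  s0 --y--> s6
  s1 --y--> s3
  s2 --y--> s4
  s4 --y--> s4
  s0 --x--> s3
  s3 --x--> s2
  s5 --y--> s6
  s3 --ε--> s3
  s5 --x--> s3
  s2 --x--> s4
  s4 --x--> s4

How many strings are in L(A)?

The useful subgraph on states {s3, s5, s6} is acyclic, so L(A) is finite; the longest accepting path visits 2 useful states, giving maximum string length 1.
Counting accepting paths from s5 by length: 1 of length 0, 2 of length 1. Total 3.

3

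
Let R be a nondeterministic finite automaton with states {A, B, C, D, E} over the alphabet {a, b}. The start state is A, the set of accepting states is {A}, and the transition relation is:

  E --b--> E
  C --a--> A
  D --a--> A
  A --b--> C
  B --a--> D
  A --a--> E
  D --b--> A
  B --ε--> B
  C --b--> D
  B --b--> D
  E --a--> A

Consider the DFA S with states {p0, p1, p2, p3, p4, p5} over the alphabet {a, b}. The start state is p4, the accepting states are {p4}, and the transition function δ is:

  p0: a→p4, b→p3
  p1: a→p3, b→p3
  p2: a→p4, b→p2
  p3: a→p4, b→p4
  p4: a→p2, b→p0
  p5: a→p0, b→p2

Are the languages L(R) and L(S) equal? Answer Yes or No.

Yes

Exploring the product automaton R × S from the start pair (A, p4), following both machines on each input symbol, reaches 4 state pairs: (A, p4), (E, p2), (C, p0), (D, p3).
R accepts in {A} and S accepts in {p4}. In every reachable pair the two components are either both accepting — (A, p4) — or both non-accepting, so no string is accepted by exactly one of the machines: L(R) \ L(S) and L(S) \ L(R) are both empty.
Hence every string is accepted by R iff it is accepted by S, and the two languages coincide.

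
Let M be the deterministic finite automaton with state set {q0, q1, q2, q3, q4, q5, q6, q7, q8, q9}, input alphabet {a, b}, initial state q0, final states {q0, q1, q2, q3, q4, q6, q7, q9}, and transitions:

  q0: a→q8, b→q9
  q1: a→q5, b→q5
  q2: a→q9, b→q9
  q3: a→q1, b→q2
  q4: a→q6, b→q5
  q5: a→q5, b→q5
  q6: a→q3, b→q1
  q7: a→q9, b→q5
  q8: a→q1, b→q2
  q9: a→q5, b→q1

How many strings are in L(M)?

9

The useful subgraph on states {q0, q1, q2, q8, q9} is acyclic, so L(M) is finite; the longest accepting path visits 5 useful states, giving maximum string length 4.
Counting accepting paths from q0 by length: 1 of length 0, 1 of length 1, 3 of length 2, 2 of length 3, 2 of length 4. Total 9.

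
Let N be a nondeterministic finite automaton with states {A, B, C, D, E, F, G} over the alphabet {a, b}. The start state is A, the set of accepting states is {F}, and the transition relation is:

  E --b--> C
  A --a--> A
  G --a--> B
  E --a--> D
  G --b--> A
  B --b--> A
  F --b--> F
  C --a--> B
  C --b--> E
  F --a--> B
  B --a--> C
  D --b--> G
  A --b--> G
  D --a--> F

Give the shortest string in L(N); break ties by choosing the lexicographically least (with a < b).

baabaa

A breadth-first search from A reaches an accepting state first via the path A → G → B → C → E → D → F on input baabaa.
No string of length < 6 is accepted (BFS exhausts all shorter strings without reaching an accepting state), and baabaa is the lexicographically least accepting string of length 6.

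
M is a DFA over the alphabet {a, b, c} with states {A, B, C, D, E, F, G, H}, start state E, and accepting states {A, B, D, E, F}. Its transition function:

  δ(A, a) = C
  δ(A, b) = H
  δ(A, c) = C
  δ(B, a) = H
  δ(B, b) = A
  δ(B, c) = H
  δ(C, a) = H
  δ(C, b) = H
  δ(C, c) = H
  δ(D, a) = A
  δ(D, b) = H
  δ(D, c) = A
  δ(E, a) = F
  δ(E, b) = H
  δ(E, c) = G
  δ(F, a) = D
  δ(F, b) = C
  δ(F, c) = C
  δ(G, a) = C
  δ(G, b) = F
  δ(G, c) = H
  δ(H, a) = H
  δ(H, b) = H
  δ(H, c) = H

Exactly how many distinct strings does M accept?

The useful subgraph on states {A, D, E, F, G} is acyclic, so L(M) is finite; the longest accepting path visits 5 useful states, giving maximum string length 4.
Counting accepting paths from E by length: 1 of length 0, 1 of length 1, 2 of length 2, 3 of length 3, 2 of length 4. Total 9.

9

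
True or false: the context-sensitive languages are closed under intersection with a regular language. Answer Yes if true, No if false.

Yes

Every regular language is context-sensitive, and context-sensitive languages are closed under intersection (an LBA runs the DFA check and then the LBA for L on the same linear tape).
So the context-sensitive languages are closed under intersection with a regular language.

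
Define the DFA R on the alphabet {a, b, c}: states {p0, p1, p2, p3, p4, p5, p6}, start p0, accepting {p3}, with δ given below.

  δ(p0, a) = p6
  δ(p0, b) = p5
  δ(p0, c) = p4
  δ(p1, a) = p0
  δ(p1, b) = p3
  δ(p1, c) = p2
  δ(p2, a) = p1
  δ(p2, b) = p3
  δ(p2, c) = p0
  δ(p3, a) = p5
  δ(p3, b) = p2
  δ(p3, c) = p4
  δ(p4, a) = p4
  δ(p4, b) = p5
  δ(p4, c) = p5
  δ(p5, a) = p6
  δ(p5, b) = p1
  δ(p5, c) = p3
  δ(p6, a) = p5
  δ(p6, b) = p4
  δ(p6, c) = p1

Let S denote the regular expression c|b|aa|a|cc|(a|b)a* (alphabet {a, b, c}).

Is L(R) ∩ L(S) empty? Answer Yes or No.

Yes

Converting the expression S to a DFA (subset construction, then merging equivalent states) gives the minimal DFA with states {s0, s1, s2, s3, s4}, start state s0, accepting states {s1, s2, s4} and transitions s0: a→s1, b→s1, c→s2; s1: a→s1, b→s3, c→s3; s2: a→s3, b→s3, c→s4; s3: a→s3, b→s3, c→s3; s4: a→s3, b→s3, c→s3.
Exploring the product automaton R × S from the start pair (p0, s0), following both machines on each input symbol, reaches 12 state pairs: (p0, s0), (p6, s1), (p5, s1), (p4, s2), (p4, s3), (p1, s3), (p3, s3), (p5, s3), (p5, s4), (p0, s3), (p2, s3), (p6, s3).
R accepts in {p3} and S accepts in {s1, s2, s4}; no reachable pair has both components accepting, so no string drives both machines to acceptance simultaneously and L(R) ∩ L(S) = ∅.
So no string is accepted by both, and the intersection is empty.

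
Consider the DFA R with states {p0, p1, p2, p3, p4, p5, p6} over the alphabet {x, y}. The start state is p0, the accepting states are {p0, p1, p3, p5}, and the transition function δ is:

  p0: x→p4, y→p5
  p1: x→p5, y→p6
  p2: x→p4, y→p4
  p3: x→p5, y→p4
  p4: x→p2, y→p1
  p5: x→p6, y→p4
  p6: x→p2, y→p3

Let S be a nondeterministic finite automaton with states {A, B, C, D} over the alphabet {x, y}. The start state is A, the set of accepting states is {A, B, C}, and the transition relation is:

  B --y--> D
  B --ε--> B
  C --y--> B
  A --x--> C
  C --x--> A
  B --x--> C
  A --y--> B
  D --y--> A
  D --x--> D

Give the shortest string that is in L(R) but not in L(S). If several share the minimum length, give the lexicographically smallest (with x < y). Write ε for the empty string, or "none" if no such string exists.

xxyy

The string xxyy is accepted by R but not by S.
No shorter string lies in the difference, and xxyy is the lexicographically first length-4 string in L(R) \ L(S).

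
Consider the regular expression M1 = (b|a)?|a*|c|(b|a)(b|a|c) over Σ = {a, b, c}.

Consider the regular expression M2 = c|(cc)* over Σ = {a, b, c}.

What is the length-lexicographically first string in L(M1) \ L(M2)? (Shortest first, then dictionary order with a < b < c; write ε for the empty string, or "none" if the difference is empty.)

The string a is accepted by M1 but not by M2.
No shorter string lies in the difference, and a is the lexicographically first length-1 string in L(M1) \ L(M2).

a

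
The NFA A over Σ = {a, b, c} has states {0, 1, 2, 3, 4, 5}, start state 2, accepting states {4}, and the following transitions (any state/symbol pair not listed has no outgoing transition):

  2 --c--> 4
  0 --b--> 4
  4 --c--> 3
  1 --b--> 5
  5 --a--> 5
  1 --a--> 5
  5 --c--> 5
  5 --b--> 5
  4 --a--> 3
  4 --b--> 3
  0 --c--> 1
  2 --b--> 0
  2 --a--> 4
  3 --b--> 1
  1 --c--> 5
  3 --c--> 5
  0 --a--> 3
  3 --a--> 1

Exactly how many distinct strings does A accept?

The useful subgraph on states {0, 2, 4} is acyclic, so L(A) is finite; the longest accepting path visits 3 useful states, giving maximum string length 2.
Counting accepting paths from 2 by length: 2 of length 1, 1 of length 2. Total 3.

3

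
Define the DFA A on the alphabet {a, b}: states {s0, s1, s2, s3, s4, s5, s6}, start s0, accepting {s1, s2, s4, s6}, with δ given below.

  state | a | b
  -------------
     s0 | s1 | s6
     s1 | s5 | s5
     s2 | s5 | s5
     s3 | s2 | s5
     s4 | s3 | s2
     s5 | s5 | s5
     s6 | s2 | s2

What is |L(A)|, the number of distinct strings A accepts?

The useful subgraph on states {s0, s1, s2, s6} is acyclic, so L(A) is finite; the longest accepting path visits 3 useful states, giving maximum string length 2.
Counting accepting paths from s0 by length: 2 of length 1, 2 of length 2. Total 4.

4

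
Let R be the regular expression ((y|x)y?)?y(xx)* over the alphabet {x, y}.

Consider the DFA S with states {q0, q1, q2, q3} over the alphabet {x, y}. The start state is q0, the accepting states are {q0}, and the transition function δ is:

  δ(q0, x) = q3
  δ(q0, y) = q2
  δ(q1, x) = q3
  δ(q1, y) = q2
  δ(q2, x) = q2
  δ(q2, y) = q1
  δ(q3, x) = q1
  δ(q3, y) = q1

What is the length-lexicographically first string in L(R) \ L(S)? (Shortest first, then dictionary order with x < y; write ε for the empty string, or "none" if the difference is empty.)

y

The string y is accepted by R but not by S.
No shorter string lies in the difference, and y is the lexicographically first length-1 string in L(R) \ L(S).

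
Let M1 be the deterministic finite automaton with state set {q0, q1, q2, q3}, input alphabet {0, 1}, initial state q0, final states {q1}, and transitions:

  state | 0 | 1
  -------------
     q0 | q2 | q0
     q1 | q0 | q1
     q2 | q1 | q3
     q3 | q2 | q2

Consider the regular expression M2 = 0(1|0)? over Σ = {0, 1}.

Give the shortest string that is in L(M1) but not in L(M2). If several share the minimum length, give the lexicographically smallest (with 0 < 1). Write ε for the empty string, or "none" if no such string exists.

001

The string 001 is accepted by M1 but not by M2.
No shorter string lies in the difference, and 001 is the lexicographically first length-3 string in L(M1) \ L(M2).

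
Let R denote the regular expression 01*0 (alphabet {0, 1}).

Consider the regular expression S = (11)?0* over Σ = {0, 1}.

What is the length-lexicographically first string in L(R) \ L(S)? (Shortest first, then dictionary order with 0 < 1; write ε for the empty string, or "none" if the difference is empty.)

The string 010 is accepted by R but not by S.
No shorter string lies in the difference, and 010 is the lexicographically first length-3 string in L(R) \ L(S).

010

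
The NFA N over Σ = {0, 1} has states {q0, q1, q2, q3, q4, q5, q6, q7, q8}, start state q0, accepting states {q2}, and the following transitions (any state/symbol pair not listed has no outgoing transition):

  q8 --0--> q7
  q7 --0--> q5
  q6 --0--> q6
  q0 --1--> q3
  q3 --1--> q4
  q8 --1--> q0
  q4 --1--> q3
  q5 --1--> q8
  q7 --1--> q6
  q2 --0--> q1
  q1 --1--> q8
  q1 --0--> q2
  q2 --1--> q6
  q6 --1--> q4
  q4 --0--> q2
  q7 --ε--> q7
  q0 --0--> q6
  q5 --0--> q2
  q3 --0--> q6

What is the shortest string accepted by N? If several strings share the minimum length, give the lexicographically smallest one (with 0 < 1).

010

A breadth-first search from q0 reaches an accepting state first via the path q0 → q6 → q4 → q2 on input 010.
No string of length < 3 is accepted (BFS exhausts all shorter strings without reaching an accepting state), and 010 is the lexicographically least accepting string of length 3.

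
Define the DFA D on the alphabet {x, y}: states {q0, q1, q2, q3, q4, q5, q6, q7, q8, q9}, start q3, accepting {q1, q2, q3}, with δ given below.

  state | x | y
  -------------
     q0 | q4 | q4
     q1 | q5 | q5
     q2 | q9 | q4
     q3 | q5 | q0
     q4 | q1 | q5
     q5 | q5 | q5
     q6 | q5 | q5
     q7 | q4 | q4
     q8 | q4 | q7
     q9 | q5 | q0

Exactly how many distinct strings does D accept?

3

The useful subgraph on states {q0, q1, q3, q4} is acyclic, so L(D) is finite; the longest accepting path visits 4 useful states, giving maximum string length 3.
Counting accepting paths from q3 by length: 1 of length 0, 2 of length 3. Total 3.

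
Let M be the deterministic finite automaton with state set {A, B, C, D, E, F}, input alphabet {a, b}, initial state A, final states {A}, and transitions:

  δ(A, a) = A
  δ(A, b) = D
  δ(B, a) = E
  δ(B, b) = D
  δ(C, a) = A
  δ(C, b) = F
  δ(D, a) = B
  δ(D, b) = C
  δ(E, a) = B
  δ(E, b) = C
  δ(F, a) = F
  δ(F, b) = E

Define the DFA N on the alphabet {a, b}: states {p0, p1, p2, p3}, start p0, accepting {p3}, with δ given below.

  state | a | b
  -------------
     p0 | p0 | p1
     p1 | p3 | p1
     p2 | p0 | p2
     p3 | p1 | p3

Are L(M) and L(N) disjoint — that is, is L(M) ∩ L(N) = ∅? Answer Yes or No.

The string bba is accepted by both M and N.
Hence L(M) ∩ L(N) ≠ ∅.

No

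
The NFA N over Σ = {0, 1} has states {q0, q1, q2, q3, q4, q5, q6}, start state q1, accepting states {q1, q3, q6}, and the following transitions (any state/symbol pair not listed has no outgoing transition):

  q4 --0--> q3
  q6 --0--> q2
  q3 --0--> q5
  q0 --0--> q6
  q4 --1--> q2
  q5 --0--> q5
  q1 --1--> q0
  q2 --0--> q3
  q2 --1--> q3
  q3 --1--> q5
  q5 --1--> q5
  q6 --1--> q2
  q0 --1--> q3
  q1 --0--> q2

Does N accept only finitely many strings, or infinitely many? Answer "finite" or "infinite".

finite

The useful states (reachable from q1 and able to reach an accepting state) are {q0, q1, q2, q3, q6}.
Restricted to these states the transition graph has no cycle, so every accepting path has bounded length and L is finite.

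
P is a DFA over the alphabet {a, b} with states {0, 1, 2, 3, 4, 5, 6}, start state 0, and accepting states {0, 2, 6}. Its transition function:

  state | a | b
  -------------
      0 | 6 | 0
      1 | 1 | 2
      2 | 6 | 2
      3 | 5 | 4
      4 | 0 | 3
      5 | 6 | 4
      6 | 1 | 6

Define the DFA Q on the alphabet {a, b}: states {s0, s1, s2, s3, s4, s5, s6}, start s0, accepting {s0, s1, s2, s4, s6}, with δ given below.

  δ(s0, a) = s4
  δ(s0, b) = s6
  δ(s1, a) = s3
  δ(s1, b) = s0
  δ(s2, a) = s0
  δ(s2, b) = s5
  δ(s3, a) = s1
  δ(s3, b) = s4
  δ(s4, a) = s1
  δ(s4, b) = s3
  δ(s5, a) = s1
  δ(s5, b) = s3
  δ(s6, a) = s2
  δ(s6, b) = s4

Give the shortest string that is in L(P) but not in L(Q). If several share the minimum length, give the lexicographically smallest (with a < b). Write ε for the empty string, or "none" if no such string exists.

The string ab is accepted by P but not by Q.
No shorter string lies in the difference, and ab is the lexicographically first length-2 string in L(P) \ L(Q).

ab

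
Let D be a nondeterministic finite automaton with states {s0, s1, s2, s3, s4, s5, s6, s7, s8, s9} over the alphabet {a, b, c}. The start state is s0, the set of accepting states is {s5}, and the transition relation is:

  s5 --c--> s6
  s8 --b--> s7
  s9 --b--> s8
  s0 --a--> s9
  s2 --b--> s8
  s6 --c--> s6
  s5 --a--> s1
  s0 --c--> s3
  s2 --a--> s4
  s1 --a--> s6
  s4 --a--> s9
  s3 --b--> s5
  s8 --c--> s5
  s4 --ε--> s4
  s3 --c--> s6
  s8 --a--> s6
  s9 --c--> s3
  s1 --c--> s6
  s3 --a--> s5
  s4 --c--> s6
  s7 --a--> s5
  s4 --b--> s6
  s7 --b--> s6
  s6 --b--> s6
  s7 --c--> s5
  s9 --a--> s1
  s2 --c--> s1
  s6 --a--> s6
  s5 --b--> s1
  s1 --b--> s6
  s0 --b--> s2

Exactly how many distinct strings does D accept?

15

The useful subgraph on states {s0, s2, s3, s4, s5, s7, s8, s9} is acyclic, so L(D) is finite; the longest accepting path visits 7 useful states, giving maximum string length 6.
Counting accepting paths from s0 by length: 2 of length 2, 4 of length 3, 4 of length 4, 3 of length 5, 2 of length 6. Total 15.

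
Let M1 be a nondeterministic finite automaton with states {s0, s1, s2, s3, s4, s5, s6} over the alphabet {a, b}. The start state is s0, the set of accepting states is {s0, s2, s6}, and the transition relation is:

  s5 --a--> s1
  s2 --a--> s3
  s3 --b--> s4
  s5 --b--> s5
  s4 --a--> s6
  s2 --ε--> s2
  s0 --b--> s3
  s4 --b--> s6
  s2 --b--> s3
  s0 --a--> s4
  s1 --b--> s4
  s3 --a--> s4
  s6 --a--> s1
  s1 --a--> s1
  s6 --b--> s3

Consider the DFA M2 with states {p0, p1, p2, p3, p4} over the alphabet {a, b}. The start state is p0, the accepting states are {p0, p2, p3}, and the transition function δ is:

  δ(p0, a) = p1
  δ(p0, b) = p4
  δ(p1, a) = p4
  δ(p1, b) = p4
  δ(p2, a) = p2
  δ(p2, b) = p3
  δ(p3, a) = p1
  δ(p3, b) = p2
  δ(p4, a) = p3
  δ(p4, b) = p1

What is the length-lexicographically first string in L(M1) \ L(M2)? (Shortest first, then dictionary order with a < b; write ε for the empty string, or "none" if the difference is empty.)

aa

The string aa is accepted by M1 but not by M2.
No shorter string lies in the difference, and aa is the lexicographically first length-2 string in L(M1) \ L(M2).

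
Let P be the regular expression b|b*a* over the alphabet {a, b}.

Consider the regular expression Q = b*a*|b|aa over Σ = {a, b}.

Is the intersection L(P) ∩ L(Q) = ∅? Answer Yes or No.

The empty string ε is accepted by both P and Q.
Hence L(P) ∩ L(Q) ≠ ∅.

No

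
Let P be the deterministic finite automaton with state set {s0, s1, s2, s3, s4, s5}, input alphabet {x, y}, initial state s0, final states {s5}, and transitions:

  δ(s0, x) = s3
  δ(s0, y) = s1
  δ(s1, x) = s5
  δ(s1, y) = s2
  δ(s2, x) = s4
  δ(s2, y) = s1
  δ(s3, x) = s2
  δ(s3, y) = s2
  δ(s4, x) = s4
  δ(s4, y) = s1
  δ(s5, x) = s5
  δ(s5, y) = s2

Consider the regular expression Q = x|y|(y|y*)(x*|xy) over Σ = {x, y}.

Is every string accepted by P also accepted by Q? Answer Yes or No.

No

The string xxyx is in L(P) but not in L(Q).
So L(P) ⊄ L(Q).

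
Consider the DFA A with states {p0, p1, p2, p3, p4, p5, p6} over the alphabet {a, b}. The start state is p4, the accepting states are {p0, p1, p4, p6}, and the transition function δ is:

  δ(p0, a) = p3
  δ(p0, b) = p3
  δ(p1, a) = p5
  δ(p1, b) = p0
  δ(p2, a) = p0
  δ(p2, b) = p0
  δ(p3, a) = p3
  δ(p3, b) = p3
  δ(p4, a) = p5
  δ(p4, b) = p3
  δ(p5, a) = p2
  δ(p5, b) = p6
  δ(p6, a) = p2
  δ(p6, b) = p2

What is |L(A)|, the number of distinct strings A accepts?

8

The useful subgraph on states {p0, p2, p4, p5, p6} is acyclic, so L(A) is finite; the longest accepting path visits 5 useful states, giving maximum string length 4.
Counting accepting paths from p4 by length: 1 of length 0, 1 of length 2, 2 of length 3, 4 of length 4. Total 8.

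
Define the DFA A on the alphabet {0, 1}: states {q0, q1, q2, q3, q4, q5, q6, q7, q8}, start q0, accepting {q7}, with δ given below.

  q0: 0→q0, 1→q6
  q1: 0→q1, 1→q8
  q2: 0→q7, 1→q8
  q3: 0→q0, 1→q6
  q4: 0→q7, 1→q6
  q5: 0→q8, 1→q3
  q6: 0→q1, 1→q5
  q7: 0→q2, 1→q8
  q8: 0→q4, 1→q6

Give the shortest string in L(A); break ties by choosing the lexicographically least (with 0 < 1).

10100

A breadth-first search from q0 reaches an accepting state first via the path q0 → q6 → q1 → q8 → q4 → q7 on input 10100.
No string of length < 5 is accepted (BFS exhausts all shorter strings without reaching an accepting state), and 10100 is the lexicographically least accepting string of length 5.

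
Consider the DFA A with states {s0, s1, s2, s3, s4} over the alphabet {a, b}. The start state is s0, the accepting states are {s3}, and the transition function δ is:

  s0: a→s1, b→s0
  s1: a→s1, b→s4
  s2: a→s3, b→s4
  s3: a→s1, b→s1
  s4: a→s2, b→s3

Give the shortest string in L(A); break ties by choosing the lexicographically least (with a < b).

A breadth-first search from s0 reaches an accepting state first via the path s0 → s1 → s4 → s3 on input abb.
No string of length < 3 is accepted (BFS exhausts all shorter strings without reaching an accepting state), and abb is the lexicographically least accepting string of length 3.

abb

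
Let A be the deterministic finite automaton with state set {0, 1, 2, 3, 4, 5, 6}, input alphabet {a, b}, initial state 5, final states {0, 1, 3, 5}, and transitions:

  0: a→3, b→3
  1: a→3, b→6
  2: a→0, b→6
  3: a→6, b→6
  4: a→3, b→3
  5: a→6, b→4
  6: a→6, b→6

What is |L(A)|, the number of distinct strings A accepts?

3

The useful subgraph on states {3, 4, 5} is acyclic, so L(A) is finite; the longest accepting path visits 3 useful states, giving maximum string length 2.
Counting accepting paths from 5 by length: 1 of length 0, 2 of length 2. Total 3.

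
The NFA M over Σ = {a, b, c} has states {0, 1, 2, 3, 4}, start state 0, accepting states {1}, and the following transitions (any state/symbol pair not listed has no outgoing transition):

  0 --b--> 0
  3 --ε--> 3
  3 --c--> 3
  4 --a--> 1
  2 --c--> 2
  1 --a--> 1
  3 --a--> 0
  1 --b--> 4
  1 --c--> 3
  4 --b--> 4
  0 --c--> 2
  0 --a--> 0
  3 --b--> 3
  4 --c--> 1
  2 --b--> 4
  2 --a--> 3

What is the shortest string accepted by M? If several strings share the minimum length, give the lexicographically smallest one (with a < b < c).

A breadth-first search from 0 reaches an accepting state first via the path 0 → 2 → 4 → 1 on input cba.
No string of length < 3 is accepted (BFS exhausts all shorter strings without reaching an accepting state), and cba is the lexicographically least accepting string of length 3.

cba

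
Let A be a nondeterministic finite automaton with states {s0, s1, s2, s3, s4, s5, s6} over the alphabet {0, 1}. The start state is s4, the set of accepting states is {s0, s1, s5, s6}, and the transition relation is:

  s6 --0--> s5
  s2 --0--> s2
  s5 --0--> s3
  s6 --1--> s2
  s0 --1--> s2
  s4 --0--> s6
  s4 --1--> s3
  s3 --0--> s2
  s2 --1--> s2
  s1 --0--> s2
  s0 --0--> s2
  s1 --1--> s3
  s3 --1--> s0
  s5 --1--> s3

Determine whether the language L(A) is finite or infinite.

finite

The useful states (reachable from s4 and able to reach an accepting state) are {s0, s3, s4, s5, s6}.
Restricted to these states the transition graph has no cycle, so every accepting path has bounded length and L is finite.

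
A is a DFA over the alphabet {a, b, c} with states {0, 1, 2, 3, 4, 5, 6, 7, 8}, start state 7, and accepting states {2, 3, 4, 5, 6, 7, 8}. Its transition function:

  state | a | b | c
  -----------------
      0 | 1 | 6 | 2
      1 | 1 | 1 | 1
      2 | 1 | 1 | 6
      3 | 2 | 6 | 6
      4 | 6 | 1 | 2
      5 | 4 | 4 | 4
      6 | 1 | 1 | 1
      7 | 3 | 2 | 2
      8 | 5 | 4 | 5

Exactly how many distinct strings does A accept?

The useful subgraph on states {2, 3, 6, 7} is acyclic, so L(A) is finite; the longest accepting path visits 4 useful states, giving maximum string length 3.
Counting accepting paths from 7 by length: 1 of length 0, 3 of length 1, 5 of length 2, 1 of length 3. Total 10.

10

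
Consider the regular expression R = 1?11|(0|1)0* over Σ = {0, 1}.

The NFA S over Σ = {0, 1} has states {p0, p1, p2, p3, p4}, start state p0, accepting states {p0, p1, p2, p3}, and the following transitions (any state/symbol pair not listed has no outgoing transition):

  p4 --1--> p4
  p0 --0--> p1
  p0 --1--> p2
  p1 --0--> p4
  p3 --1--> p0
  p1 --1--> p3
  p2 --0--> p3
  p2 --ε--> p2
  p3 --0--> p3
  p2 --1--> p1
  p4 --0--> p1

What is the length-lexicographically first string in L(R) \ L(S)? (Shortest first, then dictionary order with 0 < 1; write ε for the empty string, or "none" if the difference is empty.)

The string 00 is accepted by R but not by S.
No shorter string lies in the difference, and 00 is the lexicographically first length-2 string in L(R) \ L(S).

00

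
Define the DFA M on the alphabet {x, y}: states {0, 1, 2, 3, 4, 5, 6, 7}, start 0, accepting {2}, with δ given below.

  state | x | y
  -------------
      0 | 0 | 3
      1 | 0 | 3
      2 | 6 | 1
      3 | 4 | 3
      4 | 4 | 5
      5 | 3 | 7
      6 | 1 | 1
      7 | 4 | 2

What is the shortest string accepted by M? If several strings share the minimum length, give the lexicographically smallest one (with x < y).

A breadth-first search from 0 reaches an accepting state first via the path 0 → 3 → 4 → 5 → 7 → 2 on input yxyyy.
No string of length < 5 is accepted (BFS exhausts all shorter strings without reaching an accepting state), and yxyyy is the lexicographically least accepting string of length 5.

yxyyy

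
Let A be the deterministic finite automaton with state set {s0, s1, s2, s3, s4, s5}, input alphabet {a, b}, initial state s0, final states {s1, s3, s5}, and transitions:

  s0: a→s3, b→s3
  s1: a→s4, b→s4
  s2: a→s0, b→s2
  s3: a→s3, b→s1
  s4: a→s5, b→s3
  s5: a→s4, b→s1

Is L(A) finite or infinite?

State s3 is reachable from the start and can reach an accepting state, and it lies on the cycle s3 → s1 → s4 → s3.
Traversing that cycle any number of times yields accepted strings of unbounded length, so the language is infinite.

infinite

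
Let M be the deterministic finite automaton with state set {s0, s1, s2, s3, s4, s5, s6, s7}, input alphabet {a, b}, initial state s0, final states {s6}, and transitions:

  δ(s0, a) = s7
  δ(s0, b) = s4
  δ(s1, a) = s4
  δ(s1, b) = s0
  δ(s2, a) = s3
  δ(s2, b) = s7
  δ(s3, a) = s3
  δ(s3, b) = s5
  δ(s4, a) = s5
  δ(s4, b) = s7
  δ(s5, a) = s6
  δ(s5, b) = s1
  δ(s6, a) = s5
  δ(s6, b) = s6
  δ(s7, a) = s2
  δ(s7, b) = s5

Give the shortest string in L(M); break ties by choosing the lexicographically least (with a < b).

A breadth-first search from s0 reaches an accepting state first via the path s0 → s7 → s5 → s6 on input aba.
No string of length < 3 is accepted (BFS exhausts all shorter strings without reaching an accepting state), and aba is the lexicographically least accepting string of length 3.

aba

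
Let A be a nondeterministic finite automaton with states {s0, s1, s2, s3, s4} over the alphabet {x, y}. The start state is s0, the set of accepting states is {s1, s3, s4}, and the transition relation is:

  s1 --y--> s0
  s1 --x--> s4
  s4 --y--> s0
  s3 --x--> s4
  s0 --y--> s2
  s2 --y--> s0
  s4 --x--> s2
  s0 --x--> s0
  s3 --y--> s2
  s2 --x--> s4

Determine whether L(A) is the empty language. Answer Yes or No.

No

The string yx is accepted: the run s0 → s2 → s4 ends in the accepting state s4.
Since at least one string is accepted, L(A) is not empty.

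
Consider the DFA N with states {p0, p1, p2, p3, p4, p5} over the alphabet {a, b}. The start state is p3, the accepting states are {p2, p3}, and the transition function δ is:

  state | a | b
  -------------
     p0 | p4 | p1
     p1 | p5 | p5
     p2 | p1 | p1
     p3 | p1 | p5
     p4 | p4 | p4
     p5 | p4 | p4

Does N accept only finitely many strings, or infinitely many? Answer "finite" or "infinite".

The useful states (reachable from p3 and able to reach an accepting state) are {p3}.
Restricted to these states the transition graph has no cycle, so every accepting path has bounded length and L is finite.

finite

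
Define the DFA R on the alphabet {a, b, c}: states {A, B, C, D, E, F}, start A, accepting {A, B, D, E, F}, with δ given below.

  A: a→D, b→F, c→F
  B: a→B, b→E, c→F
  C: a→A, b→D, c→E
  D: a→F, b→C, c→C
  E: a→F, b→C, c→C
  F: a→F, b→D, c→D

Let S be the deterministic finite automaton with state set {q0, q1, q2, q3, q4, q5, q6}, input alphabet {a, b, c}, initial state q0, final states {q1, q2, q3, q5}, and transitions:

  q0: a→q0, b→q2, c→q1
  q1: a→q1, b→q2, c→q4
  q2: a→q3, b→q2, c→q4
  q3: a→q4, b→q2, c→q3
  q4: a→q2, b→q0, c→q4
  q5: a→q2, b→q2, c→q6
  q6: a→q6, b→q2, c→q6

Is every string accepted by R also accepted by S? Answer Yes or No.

No

The empty string ε is in L(R) but not in L(S).
So L(R) ⊄ L(S).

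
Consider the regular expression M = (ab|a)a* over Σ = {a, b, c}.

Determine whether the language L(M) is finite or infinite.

infinite

The expression contains a Kleene star applied to a subexpression that matches at least one nonempty string, so it matches strings of unbounded length.
Hence L(M) is infinite.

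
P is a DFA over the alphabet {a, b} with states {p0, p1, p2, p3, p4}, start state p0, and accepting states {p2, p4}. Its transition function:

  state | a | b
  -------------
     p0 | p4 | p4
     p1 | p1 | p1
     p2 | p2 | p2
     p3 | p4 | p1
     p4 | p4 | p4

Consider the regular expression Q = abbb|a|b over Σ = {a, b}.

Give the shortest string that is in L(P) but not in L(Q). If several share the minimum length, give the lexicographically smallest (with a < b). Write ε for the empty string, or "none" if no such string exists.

The string aa is accepted by P but not by Q.
No shorter string lies in the difference, and aa is the lexicographically first length-2 string in L(P) \ L(Q).

aa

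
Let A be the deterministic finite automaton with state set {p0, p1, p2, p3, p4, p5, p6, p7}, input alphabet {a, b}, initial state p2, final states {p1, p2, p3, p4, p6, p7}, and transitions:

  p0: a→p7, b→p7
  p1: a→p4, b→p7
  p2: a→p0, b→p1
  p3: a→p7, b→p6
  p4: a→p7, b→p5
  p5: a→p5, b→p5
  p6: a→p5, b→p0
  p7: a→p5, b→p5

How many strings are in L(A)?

7

The useful subgraph on states {p0, p1, p2, p4, p7} is acyclic, so L(A) is finite; the longest accepting path visits 4 useful states, giving maximum string length 3.
Counting accepting paths from p2 by length: 1 of length 0, 1 of length 1, 4 of length 2, 1 of length 3. Total 7.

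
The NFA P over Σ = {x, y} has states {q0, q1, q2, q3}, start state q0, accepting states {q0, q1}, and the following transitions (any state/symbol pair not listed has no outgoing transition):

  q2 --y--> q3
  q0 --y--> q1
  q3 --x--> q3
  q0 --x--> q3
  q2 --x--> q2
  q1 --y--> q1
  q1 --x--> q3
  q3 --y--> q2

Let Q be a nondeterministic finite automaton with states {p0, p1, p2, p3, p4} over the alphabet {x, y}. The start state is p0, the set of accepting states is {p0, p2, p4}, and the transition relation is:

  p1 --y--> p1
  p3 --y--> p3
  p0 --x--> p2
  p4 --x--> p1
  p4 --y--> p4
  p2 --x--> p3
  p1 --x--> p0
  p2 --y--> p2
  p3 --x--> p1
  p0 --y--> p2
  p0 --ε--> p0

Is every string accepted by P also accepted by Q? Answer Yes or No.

Exploring the product automaton P × Q from the start pair (q0, p0), following both machines on each input symbol, reaches 10 state pairs: (q0, p0), (q3, p2), (q1, p2), (q3, p3), (q2, p2), (q3, p1), (q2, p3), (q3, p0), (q2, p1), (q2, p0).
P accepts in {q0, q1} and Q accepts in {p0, p2, p4}. The reachable pairs whose P-component is accepting are (q0, p0), (q1, p2); in each of them the Q-component is accepting too, so the product for L(P) \ L(Q) (P-component accepting, Q-component rejecting) has no reachable accepting pair and the difference is empty.
Hence every string in L(P) is also in L(Q).

Yes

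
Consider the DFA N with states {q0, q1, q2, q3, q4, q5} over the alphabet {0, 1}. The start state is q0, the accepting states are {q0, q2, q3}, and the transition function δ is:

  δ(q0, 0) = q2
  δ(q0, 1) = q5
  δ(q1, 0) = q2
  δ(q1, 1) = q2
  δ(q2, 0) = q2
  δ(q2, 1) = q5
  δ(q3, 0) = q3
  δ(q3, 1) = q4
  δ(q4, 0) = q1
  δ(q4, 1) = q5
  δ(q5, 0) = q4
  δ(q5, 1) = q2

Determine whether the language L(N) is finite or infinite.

infinite

State q2 is reachable from the start and can reach an accepting state, and it lies on the cycle q2 → q2.
Traversing that cycle any number of times yields accepted strings of unbounded length, so the language is infinite.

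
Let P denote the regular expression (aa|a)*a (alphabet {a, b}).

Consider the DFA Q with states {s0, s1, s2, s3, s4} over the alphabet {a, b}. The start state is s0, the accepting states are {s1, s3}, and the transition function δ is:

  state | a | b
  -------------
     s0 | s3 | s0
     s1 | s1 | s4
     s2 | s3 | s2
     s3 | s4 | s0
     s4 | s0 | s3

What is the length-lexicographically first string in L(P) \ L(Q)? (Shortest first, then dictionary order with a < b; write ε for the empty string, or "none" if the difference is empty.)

aa

The string aa is accepted by P but not by Q.
No shorter string lies in the difference, and aa is the lexicographically first length-2 string in L(P) \ L(Q).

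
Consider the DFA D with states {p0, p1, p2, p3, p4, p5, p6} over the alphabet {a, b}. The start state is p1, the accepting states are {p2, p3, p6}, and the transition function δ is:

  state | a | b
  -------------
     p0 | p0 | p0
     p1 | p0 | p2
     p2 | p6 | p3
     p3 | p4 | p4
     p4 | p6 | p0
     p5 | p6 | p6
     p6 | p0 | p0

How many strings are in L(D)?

5

The useful subgraph on states {p1, p2, p3, p4, p6} is acyclic, so L(D) is finite; the longest accepting path visits 5 useful states, giving maximum string length 4.
Counting accepting paths from p1 by length: 1 of length 1, 2 of length 2, 2 of length 4. Total 5.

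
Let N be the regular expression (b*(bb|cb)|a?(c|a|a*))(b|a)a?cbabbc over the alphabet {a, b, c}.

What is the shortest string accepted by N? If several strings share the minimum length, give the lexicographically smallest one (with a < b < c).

By inspection of the expression, no string of length less than 7 matches, and acbabbc is the lexicographically first match of length 7.

acbabbc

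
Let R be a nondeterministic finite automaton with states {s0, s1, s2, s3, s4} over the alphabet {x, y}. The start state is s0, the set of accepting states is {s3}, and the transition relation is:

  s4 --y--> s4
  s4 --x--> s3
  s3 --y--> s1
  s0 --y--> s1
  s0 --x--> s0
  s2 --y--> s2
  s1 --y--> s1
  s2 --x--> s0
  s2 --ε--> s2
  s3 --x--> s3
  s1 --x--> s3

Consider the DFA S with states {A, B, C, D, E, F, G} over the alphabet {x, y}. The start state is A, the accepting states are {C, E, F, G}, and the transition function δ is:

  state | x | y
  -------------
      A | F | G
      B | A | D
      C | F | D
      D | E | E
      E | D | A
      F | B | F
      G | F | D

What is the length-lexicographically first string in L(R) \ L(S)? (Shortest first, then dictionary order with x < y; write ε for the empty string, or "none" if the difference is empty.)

The string xyx is accepted by R but not by S.
No shorter string lies in the difference, and xyx is the lexicographically first length-3 string in L(R) \ L(S).

xyx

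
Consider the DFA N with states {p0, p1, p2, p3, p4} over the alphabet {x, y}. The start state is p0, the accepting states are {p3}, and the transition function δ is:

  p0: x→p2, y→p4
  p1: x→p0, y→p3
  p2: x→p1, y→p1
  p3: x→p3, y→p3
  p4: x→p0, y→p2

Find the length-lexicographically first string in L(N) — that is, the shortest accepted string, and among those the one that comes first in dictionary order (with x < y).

xxy

A breadth-first search from p0 reaches an accepting state first via the path p0 → p2 → p1 → p3 on input xxy.
No string of length < 3 is accepted (BFS exhausts all shorter strings without reaching an accepting state), and xxy is the lexicographically least accepting string of length 3.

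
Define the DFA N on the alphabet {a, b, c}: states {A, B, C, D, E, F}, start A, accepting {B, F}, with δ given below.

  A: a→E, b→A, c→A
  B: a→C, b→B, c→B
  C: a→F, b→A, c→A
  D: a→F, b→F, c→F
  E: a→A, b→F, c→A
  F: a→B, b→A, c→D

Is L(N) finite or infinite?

State A is reachable from the start and can reach an accepting state, and it lies on the cycle A → A.
Traversing that cycle any number of times yields accepted strings of unbounded length, so the language is infinite.

infinite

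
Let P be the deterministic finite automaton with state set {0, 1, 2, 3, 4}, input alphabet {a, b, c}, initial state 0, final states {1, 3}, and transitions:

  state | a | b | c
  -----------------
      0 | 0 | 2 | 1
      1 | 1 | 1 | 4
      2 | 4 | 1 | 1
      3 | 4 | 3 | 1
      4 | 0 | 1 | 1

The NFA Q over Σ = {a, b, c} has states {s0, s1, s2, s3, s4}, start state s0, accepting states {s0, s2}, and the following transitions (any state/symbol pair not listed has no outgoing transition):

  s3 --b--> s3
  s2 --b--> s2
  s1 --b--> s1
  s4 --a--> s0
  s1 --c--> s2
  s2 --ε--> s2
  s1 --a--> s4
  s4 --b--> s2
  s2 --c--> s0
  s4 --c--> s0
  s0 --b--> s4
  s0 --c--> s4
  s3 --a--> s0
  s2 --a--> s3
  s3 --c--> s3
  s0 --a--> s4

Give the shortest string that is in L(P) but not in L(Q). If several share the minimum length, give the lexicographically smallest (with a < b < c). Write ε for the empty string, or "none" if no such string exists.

The string c is accepted by P but not by Q.
No shorter string lies in the difference, and c is the lexicographically first length-1 string in L(P) \ L(Q).

c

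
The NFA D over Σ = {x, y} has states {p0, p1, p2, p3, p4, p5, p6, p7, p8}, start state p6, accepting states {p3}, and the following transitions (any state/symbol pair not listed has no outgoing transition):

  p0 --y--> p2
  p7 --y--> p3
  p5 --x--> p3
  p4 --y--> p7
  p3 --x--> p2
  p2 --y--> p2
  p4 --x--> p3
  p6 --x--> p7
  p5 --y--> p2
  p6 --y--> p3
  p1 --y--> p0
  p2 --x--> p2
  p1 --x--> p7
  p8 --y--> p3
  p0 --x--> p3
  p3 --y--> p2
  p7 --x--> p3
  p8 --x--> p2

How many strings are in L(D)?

The useful subgraph on states {p3, p6, p7} is acyclic, so L(D) is finite; the longest accepting path visits 3 useful states, giving maximum string length 2.
Counting accepting paths from p6 by length: 1 of length 1, 2 of length 2. Total 3.

3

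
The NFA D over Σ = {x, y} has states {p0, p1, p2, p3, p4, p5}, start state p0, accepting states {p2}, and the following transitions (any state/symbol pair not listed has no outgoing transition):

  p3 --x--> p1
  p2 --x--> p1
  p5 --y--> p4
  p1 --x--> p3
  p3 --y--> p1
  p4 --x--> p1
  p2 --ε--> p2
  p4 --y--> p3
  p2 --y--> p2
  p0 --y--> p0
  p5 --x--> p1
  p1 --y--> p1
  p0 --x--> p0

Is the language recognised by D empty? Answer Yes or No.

Yes

The states reachable from the start state are {p0}.
None of the accepting states {p2} is reachable, so no string is accepted and L(D) = ∅.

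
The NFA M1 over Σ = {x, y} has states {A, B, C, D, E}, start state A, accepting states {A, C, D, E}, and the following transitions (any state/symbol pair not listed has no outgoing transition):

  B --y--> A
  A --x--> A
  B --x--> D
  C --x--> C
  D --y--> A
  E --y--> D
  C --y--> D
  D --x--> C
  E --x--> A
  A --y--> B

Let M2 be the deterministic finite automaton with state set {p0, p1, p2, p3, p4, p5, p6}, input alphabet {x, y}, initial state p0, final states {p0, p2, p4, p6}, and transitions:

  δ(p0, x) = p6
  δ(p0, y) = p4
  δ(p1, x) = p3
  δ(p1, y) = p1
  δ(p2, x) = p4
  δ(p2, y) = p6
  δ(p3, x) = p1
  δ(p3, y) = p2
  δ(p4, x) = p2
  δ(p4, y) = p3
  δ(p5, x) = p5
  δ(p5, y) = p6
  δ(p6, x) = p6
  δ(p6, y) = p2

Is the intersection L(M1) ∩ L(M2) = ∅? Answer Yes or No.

No

The empty string ε is accepted by both M1 and M2.
Hence L(M1) ∩ L(M2) ≠ ∅.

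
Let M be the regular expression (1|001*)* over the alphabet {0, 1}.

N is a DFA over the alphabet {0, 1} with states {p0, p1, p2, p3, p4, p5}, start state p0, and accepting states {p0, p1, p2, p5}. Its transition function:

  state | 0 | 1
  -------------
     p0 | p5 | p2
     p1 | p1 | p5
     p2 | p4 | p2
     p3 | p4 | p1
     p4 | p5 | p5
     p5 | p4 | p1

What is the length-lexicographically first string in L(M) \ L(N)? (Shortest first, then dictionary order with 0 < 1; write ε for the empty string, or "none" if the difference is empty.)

00

The string 00 is accepted by M but not by N.
No shorter string lies in the difference, and 00 is the lexicographically first length-2 string in L(M) \ L(N).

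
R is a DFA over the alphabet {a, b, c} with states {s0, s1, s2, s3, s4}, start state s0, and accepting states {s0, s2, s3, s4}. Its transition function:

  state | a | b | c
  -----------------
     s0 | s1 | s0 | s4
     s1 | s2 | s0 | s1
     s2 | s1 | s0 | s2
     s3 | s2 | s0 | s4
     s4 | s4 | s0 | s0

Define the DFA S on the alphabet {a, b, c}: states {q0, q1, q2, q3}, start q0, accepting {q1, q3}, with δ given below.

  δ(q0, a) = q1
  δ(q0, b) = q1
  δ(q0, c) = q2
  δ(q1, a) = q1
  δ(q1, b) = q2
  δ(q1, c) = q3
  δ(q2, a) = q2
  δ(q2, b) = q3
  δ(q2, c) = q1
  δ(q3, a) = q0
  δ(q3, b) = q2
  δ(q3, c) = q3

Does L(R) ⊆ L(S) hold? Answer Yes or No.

No

The empty string ε is in L(R) but not in L(S).
So L(R) ⊄ L(S).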